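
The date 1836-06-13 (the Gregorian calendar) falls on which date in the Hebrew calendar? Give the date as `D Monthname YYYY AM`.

Both dates share Julian Day Number 2391809; in the Hebrew calendar that is 28 Sivan 5596 AM.

28 Sivan 5596 AM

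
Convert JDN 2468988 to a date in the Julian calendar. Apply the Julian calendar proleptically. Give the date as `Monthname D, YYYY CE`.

The Gregorian equivalent of JDN 2468988 is 4 October 2047.
In the Julian calendar that day is September 21, 2047 CE.

September 21, 2047 CE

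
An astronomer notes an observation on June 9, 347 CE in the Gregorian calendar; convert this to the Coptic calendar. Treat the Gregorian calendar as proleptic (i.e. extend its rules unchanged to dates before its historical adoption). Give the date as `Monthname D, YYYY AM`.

Paoni 14, 63 AM

Both dates share Julian Day Number 1847958; in the Coptic calendar that is 14 Paoni 63 AM.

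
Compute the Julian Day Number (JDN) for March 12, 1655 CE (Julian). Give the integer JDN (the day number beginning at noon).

Equivalently 22 March 1655 (Gregorian).
JDN 2451545 is 1 January 2000 CE (Gregorian); the target day is −125928 days from there, so JDN = 2325617.

2325617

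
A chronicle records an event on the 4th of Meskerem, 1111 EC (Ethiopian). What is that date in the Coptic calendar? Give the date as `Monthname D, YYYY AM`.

The source date corresponds to 8 September 1118 in the proleptic Gregorian calendar (JDN 2129651).
That day falls on 4 Thout 835 AM in the Coptic calendar.

Thout 4, 835 AM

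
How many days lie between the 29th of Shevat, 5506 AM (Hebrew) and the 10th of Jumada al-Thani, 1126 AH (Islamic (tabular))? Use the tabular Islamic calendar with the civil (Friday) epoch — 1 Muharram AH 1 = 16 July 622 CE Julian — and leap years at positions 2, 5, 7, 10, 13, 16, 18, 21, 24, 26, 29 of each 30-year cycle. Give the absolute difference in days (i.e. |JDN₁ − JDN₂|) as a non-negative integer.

11564

First date → JDN 2358823; second date → JDN 2347259.
The interval is |2358823 − 2347259| = 11564 days.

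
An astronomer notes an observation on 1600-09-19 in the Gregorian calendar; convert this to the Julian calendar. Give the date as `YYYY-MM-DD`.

At this point the Julian calendar is 10 days behind the Gregorian.
19 September 1600 Gregorian − 10 days → 9 September 1600 Julian.

1600-09-09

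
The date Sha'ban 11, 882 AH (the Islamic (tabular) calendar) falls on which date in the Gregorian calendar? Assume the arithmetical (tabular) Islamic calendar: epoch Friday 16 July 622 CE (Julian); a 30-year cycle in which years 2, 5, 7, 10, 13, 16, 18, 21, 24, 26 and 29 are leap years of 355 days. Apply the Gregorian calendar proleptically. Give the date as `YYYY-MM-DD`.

1477-11-27

Julian Day Number of the source date = 2260854.
Converting JDN 2260854 to the Gregorian calendar gives 27 November 1477 CE.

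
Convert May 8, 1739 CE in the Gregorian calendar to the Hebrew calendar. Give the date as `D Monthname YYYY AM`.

Both dates share Julian Day Number 2356344; in the Hebrew calendar that is 30 Nisan 5499 AM.

30 Nisan 5499 AM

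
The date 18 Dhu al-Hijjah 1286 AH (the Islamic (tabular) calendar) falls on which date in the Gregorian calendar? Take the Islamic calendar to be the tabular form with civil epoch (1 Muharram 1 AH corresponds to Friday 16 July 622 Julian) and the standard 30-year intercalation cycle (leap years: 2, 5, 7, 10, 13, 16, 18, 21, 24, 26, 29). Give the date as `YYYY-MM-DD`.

Julian Day Number of the source date = 2404143.
Converting JDN 2404143 to the Gregorian calendar gives 21 March 1870 CE.

1870-03-21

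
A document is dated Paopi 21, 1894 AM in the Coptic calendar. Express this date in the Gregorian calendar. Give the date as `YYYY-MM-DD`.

2177-11-01

Julian Day Number of the source date = 2516498.
Converting JDN 2516498 to the Gregorian calendar gives 1 November 2177 CE.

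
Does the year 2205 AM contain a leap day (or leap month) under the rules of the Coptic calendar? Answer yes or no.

no

2205 mod 4 = 1; in the Coptic calendar a year is leap when year mod 4 = 3, so it is a common year.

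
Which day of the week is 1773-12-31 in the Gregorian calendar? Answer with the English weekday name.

Friday

Since JDN mod 7 = 4 (0 = Monday), the day is Friday.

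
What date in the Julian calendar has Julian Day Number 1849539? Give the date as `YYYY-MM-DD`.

0351-10-06

The proleptic Gregorian equivalent of JDN 1849539 is 7 October 351.
In the Julian calendar that day is 0351-10-06.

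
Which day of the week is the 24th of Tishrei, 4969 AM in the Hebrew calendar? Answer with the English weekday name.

Monday

Equivalently 13 October 1208 Gregorian, JDN 2162559.
Since JDN mod 7 = 0 (0 = Monday), the day is Monday.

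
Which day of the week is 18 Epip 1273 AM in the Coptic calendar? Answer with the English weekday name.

This is JDN 2289945 (22 July 1557 Gregorian).
Since JDN mod 7 = 0 (0 = Monday), the day is Monday.

Monday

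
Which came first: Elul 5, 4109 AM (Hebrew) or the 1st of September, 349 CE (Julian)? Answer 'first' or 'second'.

first

The two dates have Julian Day Numbers 1848748 and 1848774 respectively.
Since 1848748 < 1848774, the first date comes first.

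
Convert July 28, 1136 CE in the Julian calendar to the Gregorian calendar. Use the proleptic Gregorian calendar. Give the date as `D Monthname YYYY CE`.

4 August 1136 CE

For dates in this range the Gregorian date is 7 days ahead of the Julian.
28 July 1136 Julian + 7 days → 4 August 1136 Gregorian.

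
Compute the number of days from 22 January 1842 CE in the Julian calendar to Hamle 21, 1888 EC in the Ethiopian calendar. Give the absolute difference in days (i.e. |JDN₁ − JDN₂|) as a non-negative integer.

19898

JDN of the first date = 2393870.
JDN of the second date = 2413768.
|2413768 − 2393870| = 19898.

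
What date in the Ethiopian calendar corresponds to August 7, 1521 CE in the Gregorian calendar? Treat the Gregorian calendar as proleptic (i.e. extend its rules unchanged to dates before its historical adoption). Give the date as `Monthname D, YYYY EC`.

Nehase 4, 1513 EC

Both dates share Julian Day Number 2276812; in the Ethiopian calendar that is 4 Nehase 1513 EC.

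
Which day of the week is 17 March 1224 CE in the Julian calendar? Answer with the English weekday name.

This is JDN 2168200 (24 March 1224 Gregorian).
Since JDN mod 7 = 6 (0 = Monday), the day is Sunday.

Sunday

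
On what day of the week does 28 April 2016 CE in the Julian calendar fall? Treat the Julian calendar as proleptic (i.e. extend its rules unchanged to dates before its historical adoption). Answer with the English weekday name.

This is JDN 2457520 (11 May 2016 Gregorian).
JDN 2457520 mod 7 = 2, and JDN 0 was a Monday, so this is a Wednesday.

Wednesday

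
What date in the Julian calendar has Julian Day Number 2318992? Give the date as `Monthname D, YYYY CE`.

January 20, 1637 CE

JDN 2318992 is 30 January 1637 in the Gregorian calendar.
In the Julian calendar that day is January 20, 1637 CE.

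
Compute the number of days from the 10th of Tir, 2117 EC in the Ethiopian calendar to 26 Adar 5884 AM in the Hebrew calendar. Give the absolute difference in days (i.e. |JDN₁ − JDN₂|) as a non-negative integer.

313

JDN of the first date = 2497219.
JDN of the second date = 2496906.
|2496906 − 2497219| = 313.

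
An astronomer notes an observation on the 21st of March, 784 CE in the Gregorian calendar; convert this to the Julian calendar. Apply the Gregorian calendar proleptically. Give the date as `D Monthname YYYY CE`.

17 March 784 CE

The Julian–Gregorian offset here is 4 days (Julian trailing).
21 March 784 Gregorian − 4 days → 17 March 784 Julian.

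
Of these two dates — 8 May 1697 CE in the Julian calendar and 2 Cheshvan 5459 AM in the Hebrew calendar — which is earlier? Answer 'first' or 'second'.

first

Converting both to JDN: 2341015 vs 2341522; the smaller is the first.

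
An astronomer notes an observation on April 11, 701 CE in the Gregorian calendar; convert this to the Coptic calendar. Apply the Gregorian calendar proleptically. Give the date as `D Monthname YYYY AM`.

12 Parmouti 417 AM

Both dates share Julian Day Number 1977195; in the Coptic calendar that is 12 Parmouti 417 AM.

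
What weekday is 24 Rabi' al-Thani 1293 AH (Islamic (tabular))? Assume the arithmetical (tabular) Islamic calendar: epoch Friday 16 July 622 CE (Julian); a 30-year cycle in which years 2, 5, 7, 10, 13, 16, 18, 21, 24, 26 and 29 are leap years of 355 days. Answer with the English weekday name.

In the Gregorian calendar this is 19 May 1876 (JDN 2406394).
JDN 2406394 mod 7 = 4, and JDN 0 was a Monday, so this is a Friday.

Friday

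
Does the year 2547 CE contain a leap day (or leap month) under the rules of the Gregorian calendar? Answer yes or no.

no

2547 is not divisible by 4, so it is a common year.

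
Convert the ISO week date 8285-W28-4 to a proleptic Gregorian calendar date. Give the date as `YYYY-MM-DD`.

ISO week 1 of 8285 is the week containing the first Thursday of 8285.
Week 28, day 4 (Thursday) lands on 8285-07-09.

8285-07-09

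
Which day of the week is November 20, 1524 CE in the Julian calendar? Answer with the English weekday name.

Sunday

This is JDN 2278023 (30 November 1524 Gregorian).
Since JDN mod 7 = 6 (0 = Monday), the day is Sunday.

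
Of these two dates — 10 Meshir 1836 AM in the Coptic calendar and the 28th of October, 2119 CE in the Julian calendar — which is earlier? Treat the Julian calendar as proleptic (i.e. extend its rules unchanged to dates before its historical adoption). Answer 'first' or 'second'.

First date → JDN 2495423; second date → JDN 2495323.
JDN 2495323 < JDN 2495423, so the second date is earlier.

second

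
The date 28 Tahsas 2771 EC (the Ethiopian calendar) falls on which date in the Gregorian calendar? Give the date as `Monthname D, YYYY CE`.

January 12, 2779 CE

Julian Day Number of the source date = 2736080.
Converting JDN 2736080 to the Gregorian calendar gives 12 January 2779 CE.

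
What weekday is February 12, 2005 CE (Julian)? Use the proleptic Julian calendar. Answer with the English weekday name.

In the Gregorian calendar this is 25 February 2005 (JDN 2453427).
JDN 2453427 mod 7 = 4, and JDN 0 was a Monday, so this is a Friday.

Friday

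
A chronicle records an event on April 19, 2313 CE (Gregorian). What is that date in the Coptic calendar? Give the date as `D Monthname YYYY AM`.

Both dates share Julian Day Number 2565974; in the Coptic calendar that is 8 Parmouti 2029 AM.

8 Parmouti 2029 AM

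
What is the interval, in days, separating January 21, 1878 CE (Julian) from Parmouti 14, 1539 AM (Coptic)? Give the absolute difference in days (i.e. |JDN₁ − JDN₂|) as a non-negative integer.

JDN of the first date = 2407018.
JDN of the second date = 2387007.
|2387007 − 2407018| = 20011.

20011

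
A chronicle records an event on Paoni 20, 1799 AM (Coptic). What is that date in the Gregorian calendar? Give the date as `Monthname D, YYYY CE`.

Julian Day Number of the source date = 2482038.
Converting JDN 2482038 to the Gregorian calendar gives 27 June 2083 CE.

June 27, 2083 CE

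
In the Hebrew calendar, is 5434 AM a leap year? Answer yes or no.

Hebrew year 5434 is year 19 of its 19-year Metonic cycle; leap years are at positions 3, 6, 8, 11, 14, 17, 19, so it is a leap year (13 months).

yes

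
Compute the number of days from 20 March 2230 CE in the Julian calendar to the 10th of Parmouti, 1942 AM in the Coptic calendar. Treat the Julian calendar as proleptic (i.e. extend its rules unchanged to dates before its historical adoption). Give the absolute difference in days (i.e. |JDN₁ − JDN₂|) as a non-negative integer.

JDN of the first date = 2535644.
JDN of the second date = 2534199.
|2534199 − 2535644| = 1445.

1445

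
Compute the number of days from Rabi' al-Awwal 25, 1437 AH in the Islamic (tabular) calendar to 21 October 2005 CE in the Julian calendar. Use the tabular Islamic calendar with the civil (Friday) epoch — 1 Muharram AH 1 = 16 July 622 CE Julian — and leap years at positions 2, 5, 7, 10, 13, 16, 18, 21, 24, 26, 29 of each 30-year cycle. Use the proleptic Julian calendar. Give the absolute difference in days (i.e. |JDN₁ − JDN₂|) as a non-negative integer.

First date → JDN 2457394; second date → JDN 2453678.
The interval is |2457394 − 2453678| = 3716 days.

3716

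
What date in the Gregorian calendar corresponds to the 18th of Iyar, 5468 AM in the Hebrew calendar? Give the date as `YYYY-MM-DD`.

Julian Day Number of the source date = 2345022.
Converting JDN 2345022 to the Gregorian calendar gives 8 May 1708 CE.

1708-05-08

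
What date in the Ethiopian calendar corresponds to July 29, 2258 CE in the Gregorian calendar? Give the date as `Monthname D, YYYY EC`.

Hamle 20, 2250 EC

Julian Day Number of the source date = 2545987.
Converting JDN 2545987 to the Ethiopian calendar gives 20 Hamle 2250 EC.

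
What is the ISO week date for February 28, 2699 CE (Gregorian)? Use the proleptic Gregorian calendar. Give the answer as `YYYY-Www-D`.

2699-W09-2

The weekday is Tuesday (ISO weekday 2).
That Tuesday belongs to ISO week 9 of ISO year 2699.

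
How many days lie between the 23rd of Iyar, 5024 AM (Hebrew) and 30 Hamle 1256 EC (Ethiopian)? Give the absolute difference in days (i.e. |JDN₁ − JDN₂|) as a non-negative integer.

First date → JDN 2182875; second date → JDN 2182939.
The interval is |2182875 − 2182939| = 64 days.

64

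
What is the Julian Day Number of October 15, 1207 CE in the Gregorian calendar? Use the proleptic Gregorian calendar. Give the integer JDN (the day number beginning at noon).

JDN 2400001 is 17 November 1858 CE (Gregorian), MJD 0; the target day is −237806 days from there, so JDN = 2162195.

2162195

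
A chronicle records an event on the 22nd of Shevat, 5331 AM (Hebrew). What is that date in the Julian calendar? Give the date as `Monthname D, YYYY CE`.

January 18, 1571 CE

Julian Day Number of the source date = 2294883.
Converting JDN 2294883 to the Julian calendar gives 18 January 1571 CE.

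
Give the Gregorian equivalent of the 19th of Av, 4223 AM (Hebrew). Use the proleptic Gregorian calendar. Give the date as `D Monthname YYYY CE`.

22 July 463 CE

Julian Day Number of the source date = 1890370.
Converting JDN 1890370 to the Gregorian calendar gives 22 July 463 CE.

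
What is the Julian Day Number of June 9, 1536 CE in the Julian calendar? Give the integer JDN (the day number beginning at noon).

2282242

Equivalently 19 June 1536 (proleptic Gregorian).
JDN 2451545 is 1 January 2000 CE (Gregorian); the target day is −169303 days from there, so JDN = 2282242.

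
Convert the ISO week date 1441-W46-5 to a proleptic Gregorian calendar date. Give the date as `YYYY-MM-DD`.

1441-11-19

ISO week 1 of 1441 is the week containing the first Thursday of 1441.
Week 46, day 5 (Friday) lands on 1441-11-19.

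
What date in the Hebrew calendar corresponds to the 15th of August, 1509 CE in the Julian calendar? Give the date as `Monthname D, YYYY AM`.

Julian Day Number of the source date = 2272447.
Converting JDN 2272447 to the Hebrew calendar gives 29 Av 5269 AM.

Av 29, 5269 AM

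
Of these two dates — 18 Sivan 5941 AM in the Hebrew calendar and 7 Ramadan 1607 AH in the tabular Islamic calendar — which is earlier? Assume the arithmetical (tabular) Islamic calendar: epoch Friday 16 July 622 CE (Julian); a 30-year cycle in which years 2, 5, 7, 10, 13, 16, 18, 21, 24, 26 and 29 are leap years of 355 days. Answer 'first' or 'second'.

The two dates have Julian Day Numbers 2517806 and 2517795 respectively.
Since 2517795 < 2517806, the second date comes first.

second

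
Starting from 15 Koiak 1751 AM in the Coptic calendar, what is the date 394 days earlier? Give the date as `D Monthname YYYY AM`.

Counting 394 days back from JDN 2464321 reaches JDN 2463927, which is 16 Hathor 1750 AM.

16 Hathor 1750 AM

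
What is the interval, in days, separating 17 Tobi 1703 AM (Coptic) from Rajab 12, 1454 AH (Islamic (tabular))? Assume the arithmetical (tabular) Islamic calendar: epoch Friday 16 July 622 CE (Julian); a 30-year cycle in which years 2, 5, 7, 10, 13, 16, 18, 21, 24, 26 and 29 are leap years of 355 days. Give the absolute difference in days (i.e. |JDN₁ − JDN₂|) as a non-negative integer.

16702

JDN of the first date = 2446821.
JDN of the second date = 2463523.
|2463523 − 2446821| = 16702.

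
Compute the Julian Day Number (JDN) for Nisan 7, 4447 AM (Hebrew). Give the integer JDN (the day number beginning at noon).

Equivalently 30 March 687 (proleptic Gregorian).
JDN 2451545 is 1 January 2000 CE (Gregorian); the target day is −479475 days from there, so JDN = 1972070.

1972070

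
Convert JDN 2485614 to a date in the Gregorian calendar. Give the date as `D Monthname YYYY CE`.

11 April 2093 CE

JDN 2451545 is 1 Jan 2000; 2485614 is +34069 days from there.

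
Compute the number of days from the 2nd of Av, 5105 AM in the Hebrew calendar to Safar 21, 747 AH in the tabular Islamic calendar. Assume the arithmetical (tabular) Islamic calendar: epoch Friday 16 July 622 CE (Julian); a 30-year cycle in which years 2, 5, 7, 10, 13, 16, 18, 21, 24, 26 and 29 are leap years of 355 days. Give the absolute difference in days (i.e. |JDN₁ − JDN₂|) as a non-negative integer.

346

JDN of the first date = 2212502.
JDN of the second date = 2212848.
|2212848 − 2212502| = 346.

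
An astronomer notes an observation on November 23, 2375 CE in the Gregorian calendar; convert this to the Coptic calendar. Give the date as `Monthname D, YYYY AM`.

Hathor 10, 2092 AM

Both dates share Julian Day Number 2588837; in the Coptic calendar that is 10 Hathor 2092 AM.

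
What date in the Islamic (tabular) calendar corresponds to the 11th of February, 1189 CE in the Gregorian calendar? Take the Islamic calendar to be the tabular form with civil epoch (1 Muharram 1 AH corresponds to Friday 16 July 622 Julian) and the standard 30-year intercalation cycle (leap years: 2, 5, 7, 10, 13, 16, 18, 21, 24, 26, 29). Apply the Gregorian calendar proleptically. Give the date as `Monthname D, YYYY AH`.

Julian Day Number of the source date = 2155375.
Converting JDN 2155375 to the tabular Islamic calendar gives 15 Dhu al-Hijjah 584 AH.

Dhu al-Hijjah 15, 584 AH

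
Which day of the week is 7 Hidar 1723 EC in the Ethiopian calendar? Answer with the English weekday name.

Tuesday

This is JDN 2353247 (14 November 1730 Gregorian).
2353247 ≡ 1 (mod 7); counting from Monday = 0 gives Tuesday.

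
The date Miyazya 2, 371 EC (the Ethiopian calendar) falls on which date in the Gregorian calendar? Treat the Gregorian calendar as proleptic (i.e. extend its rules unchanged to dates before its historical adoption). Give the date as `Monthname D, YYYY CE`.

Julian Day Number of the source date = 1859574.
Converting JDN 1859574 to the Gregorian calendar gives 29 March 379 CE.

March 29, 379 CE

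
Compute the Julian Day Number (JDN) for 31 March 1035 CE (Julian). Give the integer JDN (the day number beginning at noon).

2099181

In the proleptic Gregorian calendar the same day is 6 April 1035.
JDN 2299161 is 15 October 1582 CE (Gregorian); the target day is −199980 days from there, so JDN = 2099181.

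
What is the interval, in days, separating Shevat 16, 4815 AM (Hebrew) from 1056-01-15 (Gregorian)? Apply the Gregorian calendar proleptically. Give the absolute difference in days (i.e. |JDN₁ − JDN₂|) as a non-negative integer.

357

JDN of the first date = 2106413.
JDN of the second date = 2106770.
|2106770 − 2106413| = 357.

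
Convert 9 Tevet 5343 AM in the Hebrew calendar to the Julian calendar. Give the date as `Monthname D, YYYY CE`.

Both dates share Julian Day Number 2299241; in the Julian calendar that is 24 December 1582 CE.

December 24, 1582 CE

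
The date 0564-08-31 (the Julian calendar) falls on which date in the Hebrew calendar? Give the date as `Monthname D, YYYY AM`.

Julian Day Number of the source date = 1927302.
Converting JDN 1927302 to the Hebrew calendar gives 8 Elul 4324 AM.

Elul 8, 4324 AM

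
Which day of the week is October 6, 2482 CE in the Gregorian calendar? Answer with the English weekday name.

Tuesday

Since JDN mod 7 = 1 (0 = Monday), the day is Tuesday.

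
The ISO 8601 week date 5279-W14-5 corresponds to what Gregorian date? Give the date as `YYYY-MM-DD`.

ISO week 1 of 5279 is the week containing the first Thursday of 5279.
Week 14, day 5 (Friday) lands on 5279-04-07.

5279-04-07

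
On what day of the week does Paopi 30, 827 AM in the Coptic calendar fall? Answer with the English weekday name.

This is JDN 2126785 (3 November 1110 Gregorian).
Since JDN mod 7 = 3 (0 = Monday), the day is Thursday.

Thursday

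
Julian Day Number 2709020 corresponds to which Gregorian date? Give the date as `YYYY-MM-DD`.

2704-12-11

Counting from JDN 2299161 = 15 Oct 1582 gives an offset of 409859 days.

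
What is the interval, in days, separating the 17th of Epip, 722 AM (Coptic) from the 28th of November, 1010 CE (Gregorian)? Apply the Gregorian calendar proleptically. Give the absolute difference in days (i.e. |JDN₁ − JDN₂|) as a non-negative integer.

First date → JDN 2088691; second date → JDN 2090286.
The interval is |2088691 − 2090286| = 1595 days.

1595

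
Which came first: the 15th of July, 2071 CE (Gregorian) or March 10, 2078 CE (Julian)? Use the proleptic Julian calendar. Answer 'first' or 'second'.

first

First date → JDN 2477673; second date → JDN 2480116.
JDN 2477673 < JDN 2480116, so the first date is earlier.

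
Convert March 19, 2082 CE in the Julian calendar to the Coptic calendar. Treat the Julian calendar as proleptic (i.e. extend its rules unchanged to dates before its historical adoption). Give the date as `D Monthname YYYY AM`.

23 Paremhat 1798 AM

The source date corresponds to 1 April 2082 in the Gregorian calendar (JDN 2481586).
That day falls on 23 Paremhat 1798 AM in the Coptic calendar.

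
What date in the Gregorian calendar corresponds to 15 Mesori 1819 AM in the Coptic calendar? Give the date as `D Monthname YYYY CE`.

22 August 2103 CE

Julian Day Number of the source date = 2489398.
Converting JDN 2489398 to the Gregorian calendar gives 22 August 2103 CE.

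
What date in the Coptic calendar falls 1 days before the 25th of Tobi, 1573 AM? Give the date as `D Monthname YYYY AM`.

The starting date is JDN 2399347; 2399347 − 1 = 2399346.
JDN 2399346 corresponds to 24 Tobi 1573 AM.

24 Tobi 1573 AM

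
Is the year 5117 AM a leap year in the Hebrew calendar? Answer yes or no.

Hebrew year 5117 is year 6 of its 19-year Metonic cycle; leap years are at positions 3, 6, 8, 11, 14, 17, 19, so it is a leap year (13 months).

yes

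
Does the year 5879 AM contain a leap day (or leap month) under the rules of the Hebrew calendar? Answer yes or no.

yes

Hebrew year 5879 is year 8 of its 19-year Metonic cycle; leap years are at positions 3, 6, 8, 11, 14, 17, 19, so it is a leap year (13 months).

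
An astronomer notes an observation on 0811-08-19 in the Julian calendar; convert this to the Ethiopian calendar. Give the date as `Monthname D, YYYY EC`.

Both dates share Julian Day Number 2017506; in the Ethiopian calendar that is 26 Nehase 803 EC.

Nehase 26, 803 EC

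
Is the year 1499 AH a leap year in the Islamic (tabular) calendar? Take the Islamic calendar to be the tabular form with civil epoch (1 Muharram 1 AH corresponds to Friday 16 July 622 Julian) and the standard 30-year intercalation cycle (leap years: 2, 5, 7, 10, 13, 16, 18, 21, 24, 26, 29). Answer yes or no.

yes

Year 1499 AH is year 29 of its 30-year cycle; leap positions are 2, 5, 7, 10, 13, 16, 18, 21, 24, 26, 29, so it is a leap year (355 days).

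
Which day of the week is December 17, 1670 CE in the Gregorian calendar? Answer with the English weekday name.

Since JDN mod 7 = 2 (0 = Monday), the day is Wednesday.

Wednesday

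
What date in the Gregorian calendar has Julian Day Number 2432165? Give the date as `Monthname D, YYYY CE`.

December 10, 1946 CE

Counting from JDN 2299161 = 15 Oct 1582 gives an offset of 133004 days.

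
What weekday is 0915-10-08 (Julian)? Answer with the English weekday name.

Equivalently 13 October 915 Gregorian, JDN 2055542.
2055542 ≡ 6 (mod 7); counting from Monday = 0 gives Sunday.

Sunday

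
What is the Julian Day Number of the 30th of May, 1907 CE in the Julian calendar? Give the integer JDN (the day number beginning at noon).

Equivalently 12 June 1907 (Gregorian).
JDN 2451545 is 1 January 2000 CE (Gregorian); the target day is −33806 days from there, so JDN = 2417739.

2417739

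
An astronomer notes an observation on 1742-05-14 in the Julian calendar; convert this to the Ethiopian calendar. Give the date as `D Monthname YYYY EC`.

Both dates share Julian Day Number 2357457; in the Ethiopian calendar that is 19 Ginbot 1734 EC.

19 Ginbot 1734 EC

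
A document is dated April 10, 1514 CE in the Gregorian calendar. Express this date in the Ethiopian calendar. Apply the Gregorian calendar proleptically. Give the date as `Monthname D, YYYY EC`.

Miyazya 5, 1506 EC

Julian Day Number of the source date = 2274136.
Converting JDN 2274136 to the Ethiopian calendar gives 5 Miyazya 1506 EC.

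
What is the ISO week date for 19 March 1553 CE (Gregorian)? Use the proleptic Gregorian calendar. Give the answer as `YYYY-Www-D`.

The weekday is Thursday (ISO weekday 4).
That Thursday belongs to ISO week 12 of ISO year 1553.

1553-W12-4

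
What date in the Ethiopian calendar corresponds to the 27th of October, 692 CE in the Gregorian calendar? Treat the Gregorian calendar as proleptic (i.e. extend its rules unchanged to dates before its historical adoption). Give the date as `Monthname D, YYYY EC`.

Julian Day Number of the source date = 1974108.
Converting JDN 1974108 to the Ethiopian calendar gives 27 Tikimt 685 EC.

Tikimt 27, 685 EC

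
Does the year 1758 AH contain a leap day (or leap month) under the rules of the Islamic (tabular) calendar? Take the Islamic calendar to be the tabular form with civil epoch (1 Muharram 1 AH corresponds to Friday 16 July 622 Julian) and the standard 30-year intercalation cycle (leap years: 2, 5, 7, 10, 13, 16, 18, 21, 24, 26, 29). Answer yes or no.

yes

Year 1758 AH is year 18 of its 30-year cycle; leap positions are 2, 5, 7, 10, 13, 16, 18, 21, 24, 26, 29, so it is a leap year (355 days).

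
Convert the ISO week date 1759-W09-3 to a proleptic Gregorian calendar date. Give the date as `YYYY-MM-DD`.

ISO week 1 of 1759 is the week containing the first Thursday of 1759.
Week 9, day 3 (Wednesday) lands on 1759-02-28.

1759-02-28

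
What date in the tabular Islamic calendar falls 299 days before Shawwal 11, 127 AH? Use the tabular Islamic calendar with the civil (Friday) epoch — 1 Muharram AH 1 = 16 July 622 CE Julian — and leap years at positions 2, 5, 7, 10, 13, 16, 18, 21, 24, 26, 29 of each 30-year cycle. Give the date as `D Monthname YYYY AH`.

Counting 299 days back from JDN 1993366 reaches JDN 1993067, which is 7 Dhu al-Hijjah 126 AH.

7 Dhu al-Hijjah 126 AH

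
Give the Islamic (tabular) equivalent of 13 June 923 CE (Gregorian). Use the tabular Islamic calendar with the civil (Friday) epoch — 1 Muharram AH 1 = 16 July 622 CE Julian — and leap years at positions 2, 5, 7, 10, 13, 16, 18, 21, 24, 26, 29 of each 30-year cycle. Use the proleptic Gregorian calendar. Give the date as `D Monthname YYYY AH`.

Julian Day Number of the source date = 2058342.
Converting JDN 2058342 to the tabular Islamic calendar gives 19 Safar 311 AH.

19 Safar 311 AH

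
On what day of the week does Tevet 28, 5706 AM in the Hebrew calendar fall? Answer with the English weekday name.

Tuesday

This is JDN 2431822 (1 January 1946 Gregorian).
JDN 2431822 mod 7 = 1, and JDN 0 was a Monday, so this is a Tuesday.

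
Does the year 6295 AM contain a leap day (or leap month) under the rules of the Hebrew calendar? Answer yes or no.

Hebrew year 6295 is year 6 of its 19-year Metonic cycle; leap years are at positions 3, 6, 8, 11, 14, 17, 19, so it is a leap year (13 months).

yes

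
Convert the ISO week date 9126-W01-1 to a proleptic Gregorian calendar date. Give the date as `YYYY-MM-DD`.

9126-01-04

ISO week 1 of 9126 is the week containing the first Thursday of 9126.
Week 1, day 1 (Monday) lands on 9126-01-04.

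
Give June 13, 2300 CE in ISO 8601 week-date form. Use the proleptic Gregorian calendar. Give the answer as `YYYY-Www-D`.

2300-W24-3

The weekday is Wednesday (ISO weekday 3).
That Wednesday belongs to ISO week 24 of ISO year 2300.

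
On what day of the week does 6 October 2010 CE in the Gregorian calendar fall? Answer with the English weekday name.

JDN 2455476 mod 7 = 2, and JDN 0 was a Monday, so this is a Wednesday.

Wednesday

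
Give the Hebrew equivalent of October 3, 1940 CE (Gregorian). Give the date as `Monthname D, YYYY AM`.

Julian Day Number of the source date = 2429906.
Converting JDN 2429906 to the Hebrew calendar gives 1 Tishrei 5701 AM.

Tishrei 1, 5701 AM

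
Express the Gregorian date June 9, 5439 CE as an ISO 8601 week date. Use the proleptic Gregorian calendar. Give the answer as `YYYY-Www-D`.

5439-W23-7

The weekday is Sunday (ISO weekday 7).
That Sunday belongs to ISO week 23 of ISO year 5439.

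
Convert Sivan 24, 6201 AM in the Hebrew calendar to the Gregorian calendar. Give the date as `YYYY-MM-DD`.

2441-06-13

Julian Day Number of the source date = 2612781.
Converting JDN 2612781 to the Gregorian calendar gives 13 June 2441 CE.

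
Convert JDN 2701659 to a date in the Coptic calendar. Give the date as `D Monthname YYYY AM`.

30 Thout 2401 AM

JDN 2701659 is 15 October 2684 in the Gregorian calendar.
In the Coptic calendar that day is 30 Thout 2401 AM.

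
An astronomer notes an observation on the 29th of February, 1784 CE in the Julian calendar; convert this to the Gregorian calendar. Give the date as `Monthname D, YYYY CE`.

March 11, 1784 CE

The Julian–Gregorian offset here is 11 days (Julian trailing).
29 February 1784 Julian + 11 days → 11 March 1784 Gregorian.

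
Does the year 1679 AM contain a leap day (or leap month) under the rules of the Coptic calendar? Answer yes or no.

1679 mod 4 = 3; in the Coptic calendar a year is leap when year mod 4 = 3, so it is a leap year.

yes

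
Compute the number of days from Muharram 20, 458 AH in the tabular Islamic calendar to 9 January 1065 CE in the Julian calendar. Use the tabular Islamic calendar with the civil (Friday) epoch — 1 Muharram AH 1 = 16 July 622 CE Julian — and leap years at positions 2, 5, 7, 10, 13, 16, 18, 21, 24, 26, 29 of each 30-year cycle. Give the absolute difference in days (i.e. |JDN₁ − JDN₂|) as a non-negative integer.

First date → JDN 2110405; second date → JDN 2110058.
The interval is |2110405 − 2110058| = 347 days.

347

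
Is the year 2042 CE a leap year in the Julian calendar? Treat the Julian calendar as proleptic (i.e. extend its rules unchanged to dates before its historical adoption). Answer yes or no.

2042 mod 4 = 2, so it is a common year in the Julian calendar.

no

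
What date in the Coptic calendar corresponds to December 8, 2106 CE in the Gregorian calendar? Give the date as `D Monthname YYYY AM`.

Julian Day Number of the source date = 2490602.
Converting JDN 2490602 to the Coptic calendar gives 28 Hathor 1823 AM.

28 Hathor 1823 AM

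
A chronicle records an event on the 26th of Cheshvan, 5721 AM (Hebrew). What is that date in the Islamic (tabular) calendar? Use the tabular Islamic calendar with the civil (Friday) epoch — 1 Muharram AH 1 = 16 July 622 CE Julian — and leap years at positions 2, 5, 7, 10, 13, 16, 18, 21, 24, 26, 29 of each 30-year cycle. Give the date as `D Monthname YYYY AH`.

26 Jumada al-Awwal 1380 AH

The source date corresponds to 16 November 1960 in the Gregorian calendar (JDN 2437255).
That day falls on 26 Jumada al-Awwal 1380 AH in the tabular Islamic calendar.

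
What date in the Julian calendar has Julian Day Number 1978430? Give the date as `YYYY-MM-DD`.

The proleptic Gregorian equivalent of JDN 1978430 is 28 August 704.
In the Julian calendar that day is 0704-08-24.

0704-08-24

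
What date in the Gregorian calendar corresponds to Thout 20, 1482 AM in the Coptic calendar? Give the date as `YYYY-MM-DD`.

1765-09-28

Both dates share Julian Day Number 2365984; in the Gregorian calendar that is 28 September 1765 CE.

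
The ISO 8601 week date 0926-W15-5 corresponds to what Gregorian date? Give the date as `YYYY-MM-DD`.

ISO week 1 of 926 is the week containing the first Thursday of 926.
Week 15, day 5 (Friday) lands on 0926-04-12.

0926-04-12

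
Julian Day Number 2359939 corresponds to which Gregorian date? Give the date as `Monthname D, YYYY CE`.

JDN 2451545 is 1 Jan 2000; 2359939 is −91606 days from there.

March 11, 1749 CE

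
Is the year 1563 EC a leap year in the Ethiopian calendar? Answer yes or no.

1563 mod 4 = 3; in the Ethiopian calendar a year is leap when year mod 4 = 3, so it is a leap year.

yes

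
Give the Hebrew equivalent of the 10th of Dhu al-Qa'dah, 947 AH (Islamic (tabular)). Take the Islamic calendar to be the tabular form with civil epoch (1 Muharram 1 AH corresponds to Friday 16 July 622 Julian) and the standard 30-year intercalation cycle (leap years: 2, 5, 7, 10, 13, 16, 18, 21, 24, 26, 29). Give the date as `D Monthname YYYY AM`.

The source date corresponds to 18 March 1541 in the proleptic Gregorian calendar (JDN 2283975).
That day falls on 9 Adar II 5301 AM in the Hebrew calendar.

9 Adar II 5301 AM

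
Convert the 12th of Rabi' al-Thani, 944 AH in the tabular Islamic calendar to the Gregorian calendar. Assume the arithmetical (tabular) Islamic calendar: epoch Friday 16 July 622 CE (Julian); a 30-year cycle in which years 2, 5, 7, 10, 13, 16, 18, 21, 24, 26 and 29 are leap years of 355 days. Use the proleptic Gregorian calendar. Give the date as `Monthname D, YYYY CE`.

Julian Day Number of the source date = 2282708.
Converting JDN 2282708 to the Gregorian calendar gives 28 September 1537 CE.

September 28, 1537 CE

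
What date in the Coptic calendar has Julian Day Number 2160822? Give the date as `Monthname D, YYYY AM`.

Tobi 8, 920 AM

JDN 2160822 is 11 January 1204 in the proleptic Gregorian calendar.
In the Coptic calendar that day is Tobi 8, 920 AM.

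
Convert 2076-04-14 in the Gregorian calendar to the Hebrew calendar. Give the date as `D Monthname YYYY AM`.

Julian Day Number of the source date = 2479408.
Converting JDN 2479408 to the Hebrew calendar gives 11 Nisan 5836 AM.

11 Nisan 5836 AM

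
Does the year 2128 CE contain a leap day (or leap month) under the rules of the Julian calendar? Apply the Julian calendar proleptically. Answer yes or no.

2128 mod 4 = 0, so it is a leap year in the Julian calendar.

yes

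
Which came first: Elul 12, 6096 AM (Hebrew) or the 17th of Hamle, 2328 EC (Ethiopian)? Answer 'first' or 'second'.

second

Converting both to JDN: 2574498 vs 2574474; the smaller is the second.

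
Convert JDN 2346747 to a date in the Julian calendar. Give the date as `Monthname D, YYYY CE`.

January 16, 1713 CE

JDN 2346747 is 27 January 1713 in the Gregorian calendar.
In the Julian calendar that day is January 16, 1713 CE.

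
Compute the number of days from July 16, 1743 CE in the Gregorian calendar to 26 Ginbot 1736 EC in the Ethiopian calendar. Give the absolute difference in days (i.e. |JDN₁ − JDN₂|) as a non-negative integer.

First date → JDN 2357874; second date → JDN 2358195.
The interval is |2357874 − 2358195| = 321 days.

321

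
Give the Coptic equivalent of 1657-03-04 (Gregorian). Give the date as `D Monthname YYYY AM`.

28 Meshir 1373 AM

Julian Day Number of the source date = 2326330.
Converting JDN 2326330 to the Coptic calendar gives 28 Meshir 1373 AM.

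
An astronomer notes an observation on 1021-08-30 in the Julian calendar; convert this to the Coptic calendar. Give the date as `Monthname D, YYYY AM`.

Thout 2, 738 AM

Julian Day Number of the source date = 2094220.
Converting JDN 2094220 to the Coptic calendar gives 2 Thout 738 AM.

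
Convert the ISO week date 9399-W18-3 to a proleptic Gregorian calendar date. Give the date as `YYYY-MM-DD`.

ISO week 1 of 9399 is the week containing the first Thursday of 9399.
Week 18, day 3 (Wednesday) lands on 9399-05-01.

9399-05-01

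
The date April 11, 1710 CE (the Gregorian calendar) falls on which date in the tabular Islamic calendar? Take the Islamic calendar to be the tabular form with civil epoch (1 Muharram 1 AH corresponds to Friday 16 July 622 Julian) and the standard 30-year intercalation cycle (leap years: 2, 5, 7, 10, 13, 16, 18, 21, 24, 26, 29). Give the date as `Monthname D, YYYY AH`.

Safar 11, 1122 AH

Both dates share Julian Day Number 2345725; in the tabular Islamic calendar that is 11 Safar 1122 AH.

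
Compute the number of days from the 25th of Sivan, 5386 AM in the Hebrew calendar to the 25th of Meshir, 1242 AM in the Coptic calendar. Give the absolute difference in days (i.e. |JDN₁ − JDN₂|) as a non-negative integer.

36635

JDN of the first date = 2315114.
JDN of the second date = 2278479.
|2278479 − 2315114| = 36635.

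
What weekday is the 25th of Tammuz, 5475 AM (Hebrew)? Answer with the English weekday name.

Friday

In the Gregorian calendar this is 26 July 1715 (JDN 2347657).
2347657 ≡ 4 (mod 7); counting from Monday = 0 gives Friday.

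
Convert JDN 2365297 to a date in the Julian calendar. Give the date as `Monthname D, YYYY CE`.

The Gregorian equivalent of JDN 2365297 is 11 November 1763.
In the Julian calendar that day is October 31, 1763 CE.

October 31, 1763 CE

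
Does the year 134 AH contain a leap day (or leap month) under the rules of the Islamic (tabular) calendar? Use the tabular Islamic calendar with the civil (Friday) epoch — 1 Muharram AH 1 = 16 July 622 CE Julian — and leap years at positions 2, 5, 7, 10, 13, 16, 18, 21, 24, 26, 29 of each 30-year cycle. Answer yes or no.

no

Year 134 AH is year 14 of its 30-year cycle; leap positions are 2, 5, 7, 10, 13, 16, 18, 21, 24, 26, 29, so it is a common year (354 days).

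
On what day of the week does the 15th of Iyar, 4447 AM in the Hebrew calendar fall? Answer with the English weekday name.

Equivalently 7 May 687 Gregorian, JDN 1972108.
JDN 1972108 mod 7 = 5, and JDN 0 was a Monday, so this is a Saturday.

Saturday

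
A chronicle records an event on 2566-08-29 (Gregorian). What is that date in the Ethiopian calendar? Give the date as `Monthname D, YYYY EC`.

Nehase 19, 2558 EC

Julian Day Number of the source date = 2658513.
Converting JDN 2658513 to the Ethiopian calendar gives 19 Nehase 2558 EC.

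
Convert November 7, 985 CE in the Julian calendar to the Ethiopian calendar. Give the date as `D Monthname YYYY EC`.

11 Hidar 978 EC

The source date corresponds to 12 November 985 in the proleptic Gregorian calendar (JDN 2081140).
That day falls on 11 Hidar 978 EC in the Ethiopian calendar.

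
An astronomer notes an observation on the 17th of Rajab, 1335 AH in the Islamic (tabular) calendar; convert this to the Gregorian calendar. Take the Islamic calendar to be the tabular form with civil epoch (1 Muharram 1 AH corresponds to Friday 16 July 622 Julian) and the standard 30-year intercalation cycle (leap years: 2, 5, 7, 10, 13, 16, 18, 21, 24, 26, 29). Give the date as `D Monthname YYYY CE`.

9 May 1917 CE

Both dates share Julian Day Number 2421358; in the Gregorian calendar that is 9 May 1917 CE.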